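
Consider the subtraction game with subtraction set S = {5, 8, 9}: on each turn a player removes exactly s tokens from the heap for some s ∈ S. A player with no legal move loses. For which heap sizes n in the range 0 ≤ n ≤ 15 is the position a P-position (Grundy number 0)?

0, 1, 2, 3, 4, 14, 15

n :  0  1  2  3  4  5  6  7  8  9 10 11 12 13 14 15
G :  0  0  0  0  0  1  1  1  1  1  2  2  2  2  0  0
P-positions are exactly the n with G(n) = 0.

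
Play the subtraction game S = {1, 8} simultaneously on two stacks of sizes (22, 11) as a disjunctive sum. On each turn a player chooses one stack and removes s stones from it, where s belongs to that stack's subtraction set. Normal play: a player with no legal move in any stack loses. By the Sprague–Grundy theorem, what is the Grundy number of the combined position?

All stacks use S = {1, 8}:
G(0) = 0
G(1) = mex{0} = 1
G(2) = mex{1} = 0
G(3) = mex{0} = 1
G(4) = mex{1} = 0
G(5) = mex{0} = 1
G(6) = mex{1} = 0
G(7) = mex{0} = 1
G(8) = mex{1,0} = 2
G(9) = mex{2,1} = 0
G(10) = mex{0,0} = 1
G(11) = mex{1,1} = 0
G(12) = mex{0,0} = 1
G(13) = mex{1,1} = 0
G(14) = mex{0,0} = 1
G(15) = mex{1,1} = 0
G(16) = mex{0,2} = 1
G(17) = mex{1,0} = 2
G(18) = mex{2,1} = 0
G(19) = mex{0,0} = 1
G(20) = mex{1,1} = 0
G(21) = mex{0,0} = 1
G(22) = mex{1,1} = 0
Stack A: G(22) = 0.
Stack B: G(11) = 0.
Combined Grundy value = 0 ⊕ 0 = 0.

0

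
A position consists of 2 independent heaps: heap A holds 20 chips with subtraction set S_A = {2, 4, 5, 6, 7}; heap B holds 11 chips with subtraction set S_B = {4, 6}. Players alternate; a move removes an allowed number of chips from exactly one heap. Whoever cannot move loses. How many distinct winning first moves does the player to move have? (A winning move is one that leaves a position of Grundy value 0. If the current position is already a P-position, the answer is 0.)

Heap A, S = {2, 4, 5, 6, 7}:
n :  0  1  2  3  4  5  6  7  8  9 10 11 12 13 14 15 16 17 18 19 20
G :  0  0  1  1  2  2  3  3  4  0  0  1  1  2  2  3  3  4  0  0  1
G_A(20) = 1.
Heap B, S = {4, 6}:
G(0) = 0
G(1) = mex{} = 0
G(2) = mex{} = 0
G(3) = mex{} = 0
G(4) = mex{0} = 1
G(5) = mex{0} = 1
G(6) = mex{0,0} = 1
G(7) = mex{0,0} = 1
G(8) = mex{1,0} = 2
G(9) = mex{1,0} = 2
G(10) = mex{1,1} = 0
G(11) = mex{1,1} = 0
G_B(11) = 0.
Combined Grundy value = 1 ⊕ 0 = 1.
A winning move leaves total XOR = 0, i.e. changes one component's Grundy value g to g ⊕ X where X is the current total.
Heap A: need g' = 1⊕1 = 0. Options: 20−2→G=0, 20−4→G=3, 20−5→G=3, 20−6→G=2, 20−7→G=2. Hits: 1.
Heap B: need g' = 0⊕1 = 1. Options: 11−4→G=1, 11−6→G=1. Hits: 2.

3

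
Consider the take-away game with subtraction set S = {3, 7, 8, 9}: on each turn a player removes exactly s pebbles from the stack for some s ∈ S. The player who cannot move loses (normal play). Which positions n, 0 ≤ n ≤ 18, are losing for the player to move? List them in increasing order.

n :  0  1  2  3  4  5  6  7  8  9 10 11 12 13 14 15 16 17 18
G :  0  0  0  1  1  1  0  2  2  1  3  3  0  2  4  1  0  0  0
P-positions are exactly the n with G(n) = 0.

0, 1, 2, 6, 12, 16, 17, 18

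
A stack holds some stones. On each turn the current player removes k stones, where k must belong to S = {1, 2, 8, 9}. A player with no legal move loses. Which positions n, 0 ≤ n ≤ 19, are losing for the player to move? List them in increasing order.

n :  0  1  2  3  4  5  6  7  8  9 10 11 12 13 14 15 16 17 18 19
G :  0  1  2  0  1  2  0  1  2  3  0  1  2  0  1  2  0  1  2  3
P-positions are exactly the n with G(n) = 0.

0, 3, 6, 10, 13, 16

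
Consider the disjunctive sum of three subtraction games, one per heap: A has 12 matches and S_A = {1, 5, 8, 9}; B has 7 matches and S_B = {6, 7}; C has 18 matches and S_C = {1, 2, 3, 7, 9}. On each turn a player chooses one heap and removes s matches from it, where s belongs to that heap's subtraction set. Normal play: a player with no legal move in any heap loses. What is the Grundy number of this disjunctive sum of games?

1

Heap A, S = {1, 5, 8, 9}:
G(0) = 0
G(1) = mex{0} = 1
G(2) = mex{1} = 0
G(3) = mex{0} = 1
G(4) = mex{1} = 0
G(5) = mex{0,0} = 1
G(6) = mex{1,1} = 0
G(7) = mex{0,0} = 1
G(8) = mex{1,1,0} = 2
G(9) = mex{2,0,1,0} = 3
G(10) = mex{3,1,0,1} = 2
G(11) = mex{2,0,1,0} = 3
G(12) = mex{3,1,0,1} = 2
G_A(12) = 2.
Heap B, S = {6, 7}:
G(0) = 0
G(1) = mex{} = 0
G(2) = mex{} = 0
G(3) = mex{} = 0
G(4) = mex{} = 0
G(5) = mex{} = 0
G(6) = mex{0} = 1
G(7) = mex{0,0} = 1
G_B(7) = 1.
Heap C, S = {1, 2, 3, 7, 9}:
G(0) = 0
G(1) = mex{0} = 1
G(2) = mex{1,0} = 2
G(3) = mex{2,1,0} = 3
G(4) = mex{3,2,1} = 0
G(5) = mex{0,3,2} = 1
G(6) = mex{1,0,3} = 2
G(7) = mex{2,1,0,0} = 3
G(8) = mex{3,2,1,1} = 0
G(9) = mex{0,3,2,2,0} = 1
G(10) = mex{1,0,3,3,1} = 2
G(11) = mex{2,1,0,0,2} = 3
G(12) = mex{3,2,1,1,3} = 0
G(13) = mex{0,3,2,2,0} = 1
G(14) = mex{1,0,3,3,1} = 2
G(15) = mex{2,1,0,0,2} = 3
G(16) = mex{3,2,1,1,3} = 0
G(17) = mex{0,3,2,2,0} = 1
G(18) = mex{1,0,3,3,1} = 2
G_C(18) = 2.
Combined Grundy value = 2 ⊕ 1 ⊕ 2 = 1.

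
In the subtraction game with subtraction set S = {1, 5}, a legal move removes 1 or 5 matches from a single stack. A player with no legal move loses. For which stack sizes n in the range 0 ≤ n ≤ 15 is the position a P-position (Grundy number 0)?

0, 2, 4, 6, 8, 10, 12, 14

n :  0  1  2  3  4  5  6  7  8  9 10 11 12 13 14 15
G :  0  1  0  1  0  1  0  1  0  1  0  1  0  1  0  1
P-positions are exactly the n with G(n) = 0.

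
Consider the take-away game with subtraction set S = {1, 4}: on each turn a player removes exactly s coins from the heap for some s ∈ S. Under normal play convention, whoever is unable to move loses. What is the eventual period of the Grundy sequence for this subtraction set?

5

n :  0  1  2  3  4  5  6  7  8  9 10 11 12 13 14
G :  0  1  0  1  2  0  1  0  1  2  0  1  0  1  2
G(n+5) = G(n) holds for n = 0,…,3 (a full window of length max(S) = 4), so the sequence is purely periodic with period 5.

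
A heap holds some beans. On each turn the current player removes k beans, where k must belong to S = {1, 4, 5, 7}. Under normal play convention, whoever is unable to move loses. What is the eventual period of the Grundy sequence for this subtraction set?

8

G(0) = 0
G(1) = mex{0} = 1
G(2) = mex{1} = 0
G(3) = mex{0} = 1
G(4) = mex{1,0} = 2
G(5) = mex{2,1,0} = 3
G(6) = mex{3,0,1} = 2
G(7) = mex{2,1,0,0} = 3
G(8) = mex{3,2,1,1} = 0
G(9) = mex{0,3,2,0} = 1
G(10) = mex{1,2,3,1} = 0
G(11) = mex{0,3,2,2} = 1
G(12) = mex{1,0,3,3} = 2
G(13) = mex{2,1,0,2} = 3
G(14) = mex{3,0,1,3} = 2
G(15) = mex{2,1,0,0} = 3
G(16) = mex{3,2,1,1} = 0
G(17) = mex{0,3,2,0} = 1
G(n+8) = G(n) holds for n = 0,…,6 (a full window of length max(S) = 7), so the sequence is purely periodic with period 8.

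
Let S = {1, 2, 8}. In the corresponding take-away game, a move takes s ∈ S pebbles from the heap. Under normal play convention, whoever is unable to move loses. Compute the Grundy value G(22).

G(0) = 0
G(1) = mex{0} = 1
G(2) = mex{1,0} = 2
G(3) = mex{2,1} = 0
G(4) = mex{0,2} = 1
G(5) = mex{1,0} = 2
G(6) = mex{2,1} = 0
G(7) = mex{0,2} = 1
G(8) = mex{1,0,0} = 2
G(9) = mex{2,1,1} = 0
G(10) = mex{0,2,2} = 1
G(11) = mex{1,0,0} = 2
G(12) = mex{2,1,1} = 0
G(13) = mex{0,2,2} = 1
G(14) = mex{1,0,0} = 2
G(15) = mex{2,1,1} = 0
G(16) = mex{0,2,2} = 1
G(17) = mex{1,0,0} = 2
G(18) = mex{2,1,1} = 0
G(19) = mex{0,2,2} = 1
G(20) = mex{1,0,0} = 2
G(21) = mex{2,1,1} = 0
G(22) = mex{0,2,2} = 1

1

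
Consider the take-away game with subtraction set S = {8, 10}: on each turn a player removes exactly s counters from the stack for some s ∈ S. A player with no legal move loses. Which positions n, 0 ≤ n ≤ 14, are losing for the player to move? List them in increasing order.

n :  0  1  2  3  4  5  6  7  8  9 10 11 12 13 14
G :  0  0  0  0  0  0  0  0  1  1  1  1  1  1  1
P-positions are exactly the n with G(n) = 0.

0, 1, 2, 3, 4, 5, 6, 7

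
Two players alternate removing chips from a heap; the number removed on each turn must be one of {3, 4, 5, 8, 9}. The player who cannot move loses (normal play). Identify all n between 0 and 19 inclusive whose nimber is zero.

G(0) = 0
G(1) = mex{} = 0
G(2) = mex{} = 0
G(3) = mex{0} = 1
G(4) = mex{0,0} = 1
G(5) = mex{0,0,0} = 1
G(6) = mex{1,0,0} = 2
G(7) = mex{1,1,0} = 2
G(8) = mex{1,1,1,0} = 2
G(9) = mex{2,1,1,0,0} = 3
G(10) = mex{2,2,1,0,0} = 3
G(11) = mex{2,2,2,1,0} = 3
G(12) = mex{3,2,2,1,1} = 0
G(13) = mex{3,3,2,1,1} = 0
G(14) = mex{3,3,3,2,1} = 0
G(15) = mex{0,3,3,2,2} = 1
G(16) = mex{0,0,3,2,2} = 1
G(17) = mex{0,0,0,3,2} = 1
G(18) = mex{1,0,0,3,3} = 2
G(19) = mex{1,1,0,3,3} = 2
P-positions are exactly the n with G(n) = 0.

0, 1, 2, 12, 13, 14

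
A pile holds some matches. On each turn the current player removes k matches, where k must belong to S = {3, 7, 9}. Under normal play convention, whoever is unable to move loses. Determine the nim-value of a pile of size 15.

1

G(0) = 0
G(1) = mex{} = 0
G(2) = mex{} = 0
G(3) = mex{0} = 1
G(4) = mex{0} = 1
G(5) = mex{0} = 1
G(6) = mex{1} = 0
G(7) = mex{1,0} = 2
G(8) = mex{1,0} = 2
G(9) = mex{0,0,0} = 1
G(10) = mex{2,1,0} = 3
G(11) = mex{2,1,0} = 3
G(12) = mex{1,1,1} = 0
G(13) = mex{3,0,1} = 2
G(14) = mex{3,2,1} = 0
G(15) = mex{0,2,0} = 1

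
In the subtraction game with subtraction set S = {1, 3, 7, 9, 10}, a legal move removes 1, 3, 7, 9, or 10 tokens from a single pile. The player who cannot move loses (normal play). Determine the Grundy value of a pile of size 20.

n :  0  1  2  3  4  5  6  7  8  9 10 11 12 13 14 15 16 17 18 19 20
G :  0  1  0  1  0  1  0  1  0  1  2  3  2  3  2  3  2  3  2  0  1

1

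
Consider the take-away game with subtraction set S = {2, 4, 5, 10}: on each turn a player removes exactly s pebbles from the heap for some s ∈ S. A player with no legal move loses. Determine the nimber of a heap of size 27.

G(0) = 0
G(1) = mex{} = 0
G(2) = mex{0} = 1
G(3) = mex{0} = 1
G(4) = mex{1,0} = 2
G(5) = mex{1,0,0} = 2
G(6) = mex{2,1,0} = 3
G(7) = mex{2,1,1} = 0
G(8) = mex{3,2,1} = 0
G(9) = mex{0,2,2} = 1
G(10) = mex{0,3,2,0} = 1
G(11) = mex{1,0,3,0} = 2
G(12) = mex{1,0,0,1} = 2
G(13) = mex{2,1,0,1} = 3
G(14) = mex{2,1,1,2} = 0
G(15) = mex{3,2,1,2} = 0
G(16) = mex{0,2,2,3} = 1
G(17) = mex{0,3,2,0} = 1
G(18) = mex{1,0,3,0} = 2
G(19) = mex{1,0,0,1} = 2
G(20) = mex{2,1,0,1} = 3
G(21) = mex{2,1,1,2} = 0
G(22) = mex{3,2,1,2} = 0
G(23) = mex{0,2,2,3} = 1
G(24) = mex{0,3,2,0} = 1
G(25) = mex{1,0,3,0} = 2
G(26) = mex{1,0,0,1} = 2
G(27) = mex{2,1,0,1} = 3

3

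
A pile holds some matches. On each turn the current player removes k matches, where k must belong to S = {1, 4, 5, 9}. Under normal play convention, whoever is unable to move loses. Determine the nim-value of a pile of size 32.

G(0) = 0
G(1) = mex{0} = 1
G(2) = mex{1} = 0
G(3) = mex{0} = 1
G(4) = mex{1,0} = 2
G(5) = mex{2,1,0} = 3
G(6) = mex{3,0,1} = 2
G(7) = mex{2,1,0} = 3
G(8) = mex{3,2,1} = 0
G(9) = mex{0,3,2,0} = 1
G(10) = mex{1,2,3,1} = 0
G(11) = mex{0,3,2,0} = 1
G(12) = mex{1,0,3,1} = 2
G(13) = mex{2,1,0,2} = 3
G(14) = mex{3,0,1,3} = 2
G(15) = mex{2,1,0,2} = 3
G(16) = mex{3,2,1,3} = 0
G(17) = mex{0,3,2,0} = 1
G(18) = mex{1,2,3,1} = 0
G(19) = mex{0,3,2,0} = 1
G(20) = mex{1,0,3,1} = 2
G(21) = mex{2,1,0,2} = 3
G(22) = mex{3,0,1,3} = 2
G(23) = mex{2,1,0,2} = 3
G(24) = mex{3,2,1,3} = 0
G(25) = mex{0,3,2,0} = 1
G(26) = mex{1,2,3,1} = 0
G(27) = mex{0,3,2,0} = 1
G(28) = mex{1,0,3,1} = 2
G(29) = mex{2,1,0,2} = 3
G(30) = mex{3,0,1,3} = 2
G(31) = mex{2,1,0,2} = 3
G(32) = mex{3,2,1,3} = 0

0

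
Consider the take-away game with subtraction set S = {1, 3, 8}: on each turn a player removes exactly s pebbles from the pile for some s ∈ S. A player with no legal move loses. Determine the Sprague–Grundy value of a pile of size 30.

2

G(0) = 0
G(1) = mex{0} = 1
G(2) = mex{1} = 0
G(3) = mex{0,0} = 1
G(4) = mex{1,1} = 0
G(5) = mex{0,0} = 1
G(6) = mex{1,1} = 0
G(7) = mex{0,0} = 1
G(8) = mex{1,1,0} = 2
G(9) = mex{2,0,1} = 3
G(10) = mex{3,1,0} = 2
G(11) = mex{2,2,1} = 0
G(12) = mex{0,3,0} = 1
G(13) = mex{1,2,1} = 0
G(14) = mex{0,0,0} = 1
G(15) = mex{1,1,1} = 0
G(16) = mex{0,0,2} = 1
G(17) = mex{1,1,3} = 0
G(18) = mex{0,0,2} = 1
G(19) = mex{1,1,0} = 2
G(20) = mex{2,0,1} = 3
G(21) = mex{3,1,0} = 2
G(22) = mex{2,2,1} = 0
G(23) = mex{0,3,0} = 1
G(24) = mex{1,2,1} = 0
G(25) = mex{0,0,0} = 1
G(26) = mex{1,1,1} = 0
G(27) = mex{0,0,2} = 1
G(28) = mex{1,1,3} = 0
G(29) = mex{0,0,2} = 1
G(30) = mex{1,1,0} = 2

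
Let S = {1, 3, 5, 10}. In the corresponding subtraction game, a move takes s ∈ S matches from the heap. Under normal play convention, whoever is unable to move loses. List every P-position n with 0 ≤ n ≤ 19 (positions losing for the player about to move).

n :  0  1  2  3  4  5  6  7  8  9 10 11 12 13 14 15 16 17 18 19
G :  0  1  0  1  0  1  0  1  0  1  2  3  2  3  2  0  1  0  1  0
P-positions are exactly the n with G(n) = 0.

0, 2, 4, 6, 8, 15, 17, 19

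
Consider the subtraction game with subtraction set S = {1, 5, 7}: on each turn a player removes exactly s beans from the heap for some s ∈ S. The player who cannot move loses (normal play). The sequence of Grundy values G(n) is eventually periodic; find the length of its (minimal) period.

n :  0  1  2  3  4  5  6  7  8  9 10 11 12 13 14
G :  0  1  0  1  0  1  0  1  0  1  0  1  0  1  0
G(n+2) = G(n) holds for n = 0,…,6 (a full window of length max(S) = 7), so the sequence is purely periodic with period 2.

2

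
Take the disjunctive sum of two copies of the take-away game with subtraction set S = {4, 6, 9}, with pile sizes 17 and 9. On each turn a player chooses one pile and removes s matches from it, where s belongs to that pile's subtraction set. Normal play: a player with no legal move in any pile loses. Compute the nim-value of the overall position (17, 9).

All piles use S = {4, 6, 9}:
G(0) = 0
G(1) = mex{} = 0
G(2) = mex{} = 0
G(3) = mex{} = 0
G(4) = mex{0} = 1
G(5) = mex{0} = 1
G(6) = mex{0,0} = 1
G(7) = mex{0,0} = 1
G(8) = mex{1,0} = 2
G(9) = mex{1,0,0} = 2
G(10) = mex{1,1,0} = 2
G(11) = mex{1,1,0} = 2
G(12) = mex{2,1,0} = 3
G(13) = mex{2,1,1} = 0
G(14) = mex{2,2,1} = 0
G(15) = mex{2,2,1} = 0
G(16) = mex{3,2,1} = 0
G(17) = mex{0,2,2} = 1
Pile A: G(17) = 1.
Pile B: G(9) = 2.
Combined Grundy value = 1 ⊕ 2 = 3.

3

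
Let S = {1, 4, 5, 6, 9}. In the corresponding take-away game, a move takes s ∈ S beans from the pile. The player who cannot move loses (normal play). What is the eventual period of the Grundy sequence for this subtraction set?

10

n :  0  1  2  3  4  5  6  7  8  9 10 11 12 13 14 15 16 17 18 19 20 21
G :  0  1  0  1  2  3  2  3  4  5  0  1  0  1  2  3  2  3  4  5  0  1
G(n+10) = G(n) holds for n = 0,…,8 (a full window of length max(S) = 9), so the sequence is purely periodic with period 10.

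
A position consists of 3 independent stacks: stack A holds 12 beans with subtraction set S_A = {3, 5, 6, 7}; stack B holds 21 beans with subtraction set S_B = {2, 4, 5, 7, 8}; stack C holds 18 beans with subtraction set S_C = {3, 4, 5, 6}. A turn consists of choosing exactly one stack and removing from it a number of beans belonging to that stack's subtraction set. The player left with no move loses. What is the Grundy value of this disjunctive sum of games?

Stack A, S = {3, 5, 6, 7}:
G(0) = 0
G(1) = mex{} = 0
G(2) = mex{} = 0
G(3) = mex{0} = 1
G(4) = mex{0} = 1
G(5) = mex{0,0} = 1
G(6) = mex{1,0,0} = 2
G(7) = mex{1,0,0,0} = 2
G(8) = mex{1,1,0,0} = 2
G(9) = mex{2,1,1,0} = 3
G(10) = mex{2,1,1,1} = 0
G(11) = mex{2,2,1,1} = 0
G(12) = mex{3,2,2,1} = 0
G_A(12) = 0.
Stack B, S = {2, 4, 5, 7, 8}:
G(0) = 0
G(1) = mex{} = 0
G(2) = mex{0} = 1
G(3) = mex{0} = 1
G(4) = mex{1,0} = 2
G(5) = mex{1,0,0} = 2
G(6) = mex{2,1,0} = 3
G(7) = mex{2,1,1,0} = 3
G(8) = mex{3,2,1,0,0} = 4
G(9) = mex{3,2,2,1,0} = 4
G(10) = mex{4,3,2,1,1} = 0
G(11) = mex{4,3,3,2,1} = 0
G(12) = mex{0,4,3,2,2} = 1
G(13) = mex{0,4,4,3,2} = 1
G(14) = mex{1,0,4,3,3} = 2
G(15) = mex{1,0,0,4,3} = 2
G(16) = mex{2,1,0,4,4} = 3
G(17) = mex{2,1,1,0,4} = 3
G(18) = mex{3,2,1,0,0} = 4
G(19) = mex{3,2,2,1,0} = 4
G(20) = mex{4,3,2,1,1} = 0
G(21) = mex{4,3,3,2,1} = 0
G_B(21) = 0.
Stack C, S = {3, 4, 5, 6}:
G(0) = 0
G(1) = mex{} = 0
G(2) = mex{} = 0
G(3) = mex{0} = 1
G(4) = mex{0,0} = 1
G(5) = mex{0,0,0} = 1
G(6) = mex{1,0,0,0} = 2
G(7) = mex{1,1,0,0} = 2
G(8) = mex{1,1,1,0} = 2
G(9) = mex{2,1,1,1} = 0
G(10) = mex{2,2,1,1} = 0
G(11) = mex{2,2,2,1} = 0
G(12) = mex{0,2,2,2} = 1
G(13) = mex{0,0,2,2} = 1
G(14) = mex{0,0,0,2} = 1
G(15) = mex{1,0,0,0} = 2
G(16) = mex{1,1,0,0} = 2
G(17) = mex{1,1,1,0} = 2
G(18) = mex{2,1,1,1} = 0
G_C(18) = 0.
Combined Grundy value = 0 ⊕ 0 ⊕ 0 = 0.

0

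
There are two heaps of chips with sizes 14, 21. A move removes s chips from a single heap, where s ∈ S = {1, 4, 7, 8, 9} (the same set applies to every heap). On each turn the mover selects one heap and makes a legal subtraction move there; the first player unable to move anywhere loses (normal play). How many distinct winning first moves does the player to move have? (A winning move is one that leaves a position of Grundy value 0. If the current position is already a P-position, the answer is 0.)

2

All heaps use S = {1, 4, 7, 8, 9}:
n :  0  1  2  3  4  5  6  7  8  9 10 11 12 13 14 15 16 17 18 19 20 21
G :  0  1  0  1  2  0  1  2  3  2  3  4  5  3  4  0  1  0  1  2  0  1
Heap A: G(14) = 4.
Heap B: G(21) = 1.
Combined Grundy value = 4 ⊕ 1 = 5.
A winning move leaves total XOR = 0, i.e. changes one component's Grundy value g to g ⊕ X where X is the current total.
Heap A: need g' = 4⊕5 = 1. Options: 14−1→G=3, 14−4→G=3, 14−7→G=2, 14−8→G=1, 14−9→G=0. Hits: 1.
Heap B: need g' = 1⊕5 = 4. Options: 21−1→G=0, 21−4→G=0, 21−7→G=4, 21−8→G=3, 21−9→G=5. Hits: 1.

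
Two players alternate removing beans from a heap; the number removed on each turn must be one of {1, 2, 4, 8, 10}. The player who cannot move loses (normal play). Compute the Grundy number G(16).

1

G(0) = 0
G(1) = mex{0} = 1
G(2) = mex{1,0} = 2
G(3) = mex{2,1} = 0
G(4) = mex{0,2,0} = 1
G(5) = mex{1,0,1} = 2
G(6) = mex{2,1,2} = 0
G(7) = mex{0,2,0} = 1
G(8) = mex{1,0,1,0} = 2
G(9) = mex{2,1,2,1} = 0
G(10) = mex{0,2,0,2,0} = 1
G(11) = mex{1,0,1,0,1} = 2
G(12) = mex{2,1,2,1,2} = 0
G(13) = mex{0,2,0,2,0} = 1
G(14) = mex{1,0,1,0,1} = 2
G(15) = mex{2,1,2,1,2} = 0
G(16) = mex{0,2,0,2,0} = 1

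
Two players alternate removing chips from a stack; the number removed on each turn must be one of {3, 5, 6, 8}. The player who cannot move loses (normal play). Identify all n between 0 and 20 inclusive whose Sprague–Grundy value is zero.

0, 1, 2, 11, 12, 13

G(0) = 0
G(1) = mex{} = 0
G(2) = mex{} = 0
G(3) = mex{0} = 1
G(4) = mex{0} = 1
G(5) = mex{0,0} = 1
G(6) = mex{1,0,0} = 2
G(7) = mex{1,0,0} = 2
G(8) = mex{1,1,0,0} = 2
G(9) = mex{2,1,1,0} = 3
G(10) = mex{2,1,1,0} = 3
G(11) = mex{2,2,1,1} = 0
G(12) = mex{3,2,2,1} = 0
G(13) = mex{3,2,2,1} = 0
G(14) = mex{0,3,2,2} = 1
G(15) = mex{0,3,3,2} = 1
G(16) = mex{0,0,3,2} = 1
G(17) = mex{1,0,0,3} = 2
G(18) = mex{1,0,0,3} = 2
G(19) = mex{1,1,0,0} = 2
G(20) = mex{2,1,1,0} = 3
P-positions are exactly the n with G(n) = 0.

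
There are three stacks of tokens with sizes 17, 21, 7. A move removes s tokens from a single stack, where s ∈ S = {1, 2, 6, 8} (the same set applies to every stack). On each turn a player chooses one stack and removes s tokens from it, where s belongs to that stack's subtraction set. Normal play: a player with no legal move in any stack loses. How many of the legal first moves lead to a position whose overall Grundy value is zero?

All stacks use S = {1, 2, 6, 8}:
G(0) = 0
G(1) = mex{0} = 1
G(2) = mex{1,0} = 2
G(3) = mex{2,1} = 0
G(4) = mex{0,2} = 1
G(5) = mex{1,0} = 2
G(6) = mex{2,1,0} = 3
G(7) = mex{3,2,1} = 0
G(8) = mex{0,3,2,0} = 1
G(9) = mex{1,0,0,1} = 2
G(10) = mex{2,1,1,2} = 0
G(11) = mex{0,2,2,0} = 1
G(12) = mex{1,0,3,1} = 2
G(13) = mex{2,1,0,2} = 3
G(14) = mex{3,2,1,3} = 0
G(15) = mex{0,3,2,0} = 1
G(16) = mex{1,0,0,1} = 2
G(17) = mex{2,1,1,2} = 0
G(18) = mex{0,2,2,0} = 1
G(19) = mex{1,0,3,1} = 2
G(20) = mex{2,1,0,2} = 3
G(21) = mex{3,2,1,3} = 0
Stack A: G(17) = 0.
Stack B: G(21) = 0.
Stack C: G(7) = 0.
Combined Grundy value = 0 ⊕ 0 ⊕ 0 = 0.
A winning move leaves total XOR = 0, i.e. changes one component's Grundy value g to g ⊕ X where X is the current total.
Stack A: target g' = 0⊕0 = 0, but every legal move changes the Grundy value (mex property), so 0 moves.
Stack B: target g' = 0⊕0 = 0, but every legal move changes the Grundy value (mex property), so 0 moves.
Stack C: target g' = 0⊕0 = 0, but every legal move changes the Grundy value (mex property), so 0 moves.

0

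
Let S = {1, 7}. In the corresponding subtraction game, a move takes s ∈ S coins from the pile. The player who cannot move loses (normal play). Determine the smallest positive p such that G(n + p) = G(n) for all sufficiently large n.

n :  0  1  2  3  4  5  6  7  8  9 10 11 12 13 14
G :  0  1  0  1  0  1  0  1  0  1  0  1  0  1  0
G(n+2) = G(n) holds for n = 0,…,6 (a full window of length max(S) = 7), so the sequence is purely periodic with period 2.

2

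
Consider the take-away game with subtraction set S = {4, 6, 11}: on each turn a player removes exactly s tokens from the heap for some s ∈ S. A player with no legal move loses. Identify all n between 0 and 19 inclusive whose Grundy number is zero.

0, 1, 2, 3, 10, 15, 17, 18

G(0) = 0
G(1) = mex{} = 0
G(2) = mex{} = 0
G(3) = mex{} = 0
G(4) = mex{0} = 1
G(5) = mex{0} = 1
G(6) = mex{0,0} = 1
G(7) = mex{0,0} = 1
G(8) = mex{1,0} = 2
G(9) = mex{1,0} = 2
G(10) = mex{1,1} = 0
G(11) = mex{1,1,0} = 2
G(12) = mex{2,1,0} = 3
G(13) = mex{2,1,0} = 3
G(14) = mex{0,2,0} = 1
G(15) = mex{2,2,1} = 0
G(16) = mex{3,0,1} = 2
G(17) = mex{3,2,1} = 0
G(18) = mex{1,3,1} = 0
G(19) = mex{0,3,2} = 1
P-positions are exactly the n with G(n) = 0.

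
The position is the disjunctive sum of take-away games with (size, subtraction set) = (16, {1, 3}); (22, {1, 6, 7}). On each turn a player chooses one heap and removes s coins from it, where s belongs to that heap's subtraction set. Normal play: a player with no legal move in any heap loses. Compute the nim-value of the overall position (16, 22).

Heap A, S = {1, 3}:
n :  0  1  2  3  4  5  6  7  8  9 10 11 12 13 14 15 16
G :  0  1  0  1  0  1  0  1  0  1  0  1  0  1  0  1  0
G_A(16) = 0.
Heap B, S = {1, 6, 7}:
G(0) = 0
G(1) = mex{0} = 1
G(2) = mex{1} = 0
G(3) = mex{0} = 1
G(4) = mex{1} = 0
G(5) = mex{0} = 1
G(6) = mex{1,0} = 2
G(7) = mex{2,1,0} = 3
G(8) = mex{3,0,1} = 2
G(9) = mex{2,1,0} = 3
G(10) = mex{3,0,1} = 2
G(11) = mex{2,1,0} = 3
G(12) = mex{3,2,1} = 0
G(13) = mex{0,3,2} = 1
G(14) = mex{1,2,3} = 0
G(15) = mex{0,3,2} = 1
G(16) = mex{1,2,3} = 0
G(17) = mex{0,3,2} = 1
G(18) = mex{1,0,3} = 2
G(19) = mex{2,1,0} = 3
G(20) = mex{3,0,1} = 2
G(21) = mex{2,1,0} = 3
G(22) = mex{3,0,1} = 2
G_B(22) = 2.
Combined Grundy value = 0 ⊕ 2 = 2.

2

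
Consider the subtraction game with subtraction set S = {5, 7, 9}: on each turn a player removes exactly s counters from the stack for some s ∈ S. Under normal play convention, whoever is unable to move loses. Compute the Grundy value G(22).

1

n :  0  1  2  3  4  5  6  7  8  9 10 11 12 13 14 15 16 17 18 19 20 21 22
G :  0  0  0  0  0  1  1  1  1  1  2  2  2  2  0  0  0  0  0  1  1  1  1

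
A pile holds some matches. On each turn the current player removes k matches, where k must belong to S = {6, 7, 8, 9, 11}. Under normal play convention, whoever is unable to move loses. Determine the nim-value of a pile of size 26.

n :  0  1  2  3  4  5  6  7  8  9 10 11 12 13 14 15 16 17 18 19 20 21 22 23 24 25 26
G :  0  0  0  0  0  0  1  1  1  1  1  1  2  2  2  2  2  0  0  0  0  0  0  1  1  1  1

1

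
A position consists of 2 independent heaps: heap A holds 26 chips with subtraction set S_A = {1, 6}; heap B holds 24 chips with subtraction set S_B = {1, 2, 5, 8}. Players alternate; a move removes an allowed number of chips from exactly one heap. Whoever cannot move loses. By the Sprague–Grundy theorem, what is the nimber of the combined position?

1

Heap A, S = {1, 6}:
n :  0  1  2  3  4  5  6  7  8  9 10 11 12 13 14 15 16 17 18 19 20 21 22 23 24 25 26
G :  0  1  0  1  0  1  2  0  1  0  1  0  1  2  0  1  0  1  0  1  2  0  1  0  1  0  1
G_A(26) = 1.
Heap B, S = {1, 2, 5, 8}:
G(0) = 0
G(1) = mex{0} = 1
G(2) = mex{1,0} = 2
G(3) = mex{2,1} = 0
G(4) = mex{0,2} = 1
G(5) = mex{1,0,0} = 2
G(6) = mex{2,1,1} = 0
G(7) = mex{0,2,2} = 1
G(8) = mex{1,0,0,0} = 2
G(9) = mex{2,1,1,1} = 0
G(10) = mex{0,2,2,2} = 1
G(11) = mex{1,0,0,0} = 2
G(12) = mex{2,1,1,1} = 0
G(13) = mex{0,2,2,2} = 1
G(14) = mex{1,0,0,0} = 2
G(15) = mex{2,1,1,1} = 0
G(16) = mex{0,2,2,2} = 1
G(17) = mex{1,0,0,0} = 2
G(18) = mex{2,1,1,1} = 0
G(19) = mex{0,2,2,2} = 1
G(20) = mex{1,0,0,0} = 2
G(21) = mex{2,1,1,1} = 0
G(22) = mex{0,2,2,2} = 1
G(23) = mex{1,0,0,0} = 2
G(24) = mex{2,1,1,1} = 0
G_B(24) = 0.
Combined Grundy value = 1 ⊕ 0 = 1.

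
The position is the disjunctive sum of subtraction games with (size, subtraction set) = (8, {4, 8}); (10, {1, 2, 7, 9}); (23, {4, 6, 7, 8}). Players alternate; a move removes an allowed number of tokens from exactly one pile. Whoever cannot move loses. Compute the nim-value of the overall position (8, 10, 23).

Pile A, S = {4, 8}:
G(0) = 0
G(1) = mex{} = 0
G(2) = mex{} = 0
G(3) = mex{} = 0
G(4) = mex{0} = 1
G(5) = mex{0} = 1
G(6) = mex{0} = 1
G(7) = mex{0} = 1
G(8) = mex{1,0} = 2
G_A(8) = 2.
Pile B, S = {1, 2, 7, 9}:
G(0) = 0
G(1) = mex{0} = 1
G(2) = mex{1,0} = 2
G(3) = mex{2,1} = 0
G(4) = mex{0,2} = 1
G(5) = mex{1,0} = 2
G(6) = mex{2,1} = 0
G(7) = mex{0,2,0} = 1
G(8) = mex{1,0,1} = 2
G(9) = mex{2,1,2,0} = 3
G(10) = mex{3,2,0,1} = 4
G_B(10) = 4.
Pile C, S = {4, 6, 7, 8}:
n :  0  1  2  3  4  5  6  7  8  9 10 11 12 13 14 15 16 17 18 19 20 21 22 23
G :  0  0  0  0  1  1  1  1  2  2  2  2  0  0  0  0  1  1  1  1  2  2  2  2
G_C(23) = 2.
Combined Grundy value = 2 ⊕ 4 ⊕ 2 = 4.

4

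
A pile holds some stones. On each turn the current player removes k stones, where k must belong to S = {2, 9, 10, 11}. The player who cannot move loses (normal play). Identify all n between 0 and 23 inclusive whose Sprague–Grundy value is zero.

0, 1, 4, 5, 8, 20, 21

n :  0  1  2  3  4  5  6  7  8  9 10 11 12 13 14 15 16 17 18 19 20 21 22 23
G :  0  0  1  1  0  0  1  1  0  2  1  3  2  2  3  3  2  2  3  3  0  0  1  1
P-positions are exactly the n with G(n) = 0.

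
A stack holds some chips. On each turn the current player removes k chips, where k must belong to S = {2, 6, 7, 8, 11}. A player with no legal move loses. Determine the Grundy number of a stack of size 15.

n :  0  1  2  3  4  5  6  7  8  9 10 11 12 13 14 15
G :  0  0  1  1  0  0  1  1  2  2  3  3  2  2  0  3

3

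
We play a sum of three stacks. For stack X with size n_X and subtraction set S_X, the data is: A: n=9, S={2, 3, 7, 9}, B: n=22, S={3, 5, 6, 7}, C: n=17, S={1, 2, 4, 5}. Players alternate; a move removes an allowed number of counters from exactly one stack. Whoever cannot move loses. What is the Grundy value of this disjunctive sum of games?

Stack A, S = {2, 3, 7, 9}:
G(0) = 0
G(1) = mex{} = 0
G(2) = mex{0} = 1
G(3) = mex{0,0} = 1
G(4) = mex{1,0} = 2
G(5) = mex{1,1} = 0
G(6) = mex{2,1} = 0
G(7) = mex{0,2,0} = 1
G(8) = mex{0,0,0} = 1
G(9) = mex{1,0,1,0} = 2
G_A(9) = 2.
Stack B, S = {3, 5, 6, 7}:
G(0) = 0
G(1) = mex{} = 0
G(2) = mex{} = 0
G(3) = mex{0} = 1
G(4) = mex{0} = 1
G(5) = mex{0,0} = 1
G(6) = mex{1,0,0} = 2
G(7) = mex{1,0,0,0} = 2
G(8) = mex{1,1,0,0} = 2
G(9) = mex{2,1,1,0} = 3
G(10) = mex{2,1,1,1} = 0
G(11) = mex{2,2,1,1} = 0
G(12) = mex{3,2,2,1} = 0
G(13) = mex{0,2,2,2} = 1
G(14) = mex{0,3,2,2} = 1
G(15) = mex{0,0,3,2} = 1
G(16) = mex{1,0,0,3} = 2
G(17) = mex{1,0,0,0} = 2
G(18) = mex{1,1,0,0} = 2
G(19) = mex{2,1,1,0} = 3
G(20) = mex{2,1,1,1} = 0
G(21) = mex{2,2,1,1} = 0
G(22) = mex{3,2,2,1} = 0
G_B(22) = 0.
Stack C, S = {1, 2, 4, 5}:
G(0) = 0
G(1) = mex{0} = 1
G(2) = mex{1,0} = 2
G(3) = mex{2,1} = 0
G(4) = mex{0,2,0} = 1
G(5) = mex{1,0,1,0} = 2
G(6) = mex{2,1,2,1} = 0
G(7) = mex{0,2,0,2} = 1
G(8) = mex{1,0,1,0} = 2
G(9) = mex{2,1,2,1} = 0
G(10) = mex{0,2,0,2} = 1
G(11) = mex{1,0,1,0} = 2
G(12) = mex{2,1,2,1} = 0
G(13) = mex{0,2,0,2} = 1
G(14) = mex{1,0,1,0} = 2
G(15) = mex{2,1,2,1} = 0
G(16) = mex{0,2,0,2} = 1
G(17) = mex{1,0,1,0} = 2
G_C(17) = 2.
Combined Grundy value = 2 ⊕ 0 ⊕ 2 = 0.

0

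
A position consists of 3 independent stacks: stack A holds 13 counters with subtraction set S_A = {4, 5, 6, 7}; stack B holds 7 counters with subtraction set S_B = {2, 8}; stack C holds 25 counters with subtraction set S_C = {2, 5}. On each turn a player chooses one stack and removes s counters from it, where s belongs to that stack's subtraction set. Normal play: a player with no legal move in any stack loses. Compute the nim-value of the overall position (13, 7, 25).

1

Stack A, S = {4, 5, 6, 7}:
G(0) = 0
G(1) = mex{} = 0
G(2) = mex{} = 0
G(3) = mex{} = 0
G(4) = mex{0} = 1
G(5) = mex{0,0} = 1
G(6) = mex{0,0,0} = 1
G(7) = mex{0,0,0,0} = 1
G(8) = mex{1,0,0,0} = 2
G(9) = mex{1,1,0,0} = 2
G(10) = mex{1,1,1,0} = 2
G(11) = mex{1,1,1,1} = 0
G(12) = mex{2,1,1,1} = 0
G(13) = mex{2,2,1,1} = 0
G_A(13) = 0.
Stack B, S = {2, 8}:
n : 0 1 2 3 4 5 6 7
G : 0 0 1 1 0 0 1 1
G_B(7) = 1.
Stack C, S = {2, 5}:
n :  0  1  2  3  4  5  6  7  8  9 10 11 12 13 14 15 16 17 18 19 20 21 22 23 24 25
G :  0  0  1  1  0  2  1  0  0  1  1  0  2  1  0  0  1  1  0  2  1  0  0  1  1  0
G_C(25) = 0.
Combined Grundy value = 0 ⊕ 1 ⊕ 0 = 1.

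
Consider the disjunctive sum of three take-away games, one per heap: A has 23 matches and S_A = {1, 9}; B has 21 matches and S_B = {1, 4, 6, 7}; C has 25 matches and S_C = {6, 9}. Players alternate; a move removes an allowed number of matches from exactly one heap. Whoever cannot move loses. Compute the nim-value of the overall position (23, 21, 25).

3

Heap A, S = {1, 9}:
G(0) = 0
G(1) = mex{0} = 1
G(2) = mex{1} = 0
G(3) = mex{0} = 1
G(4) = mex{1} = 0
G(5) = mex{0} = 1
G(6) = mex{1} = 0
G(7) = mex{0} = 1
G(8) = mex{1} = 0
G(9) = mex{0,0} = 1
G(10) = mex{1,1} = 0
G(11) = mex{0,0} = 1
G(12) = mex{1,1} = 0
G(13) = mex{0,0} = 1
G(14) = mex{1,1} = 0
G(15) = mex{0,0} = 1
G(16) = mex{1,1} = 0
G(17) = mex{0,0} = 1
G(18) = mex{1,1} = 0
G(19) = mex{0,0} = 1
G(20) = mex{1,1} = 0
G(21) = mex{0,0} = 1
G(22) = mex{1,1} = 0
G(23) = mex{0,0} = 1
G_A(23) = 1.
Heap B, S = {1, 4, 6, 7}:
n :  0  1  2  3  4  5  6  7  8  9 10 11 12 13 14 15 16 17 18 19 20 21
G :  0  1  0  1  2  0  1  2  3  2  0  1  2  0  1  0  1  2  0  1  2  3
G_B(21) = 3.
Heap C, S = {6, 9}:
G(0) = 0
G(1) = mex{} = 0
G(2) = mex{} = 0
G(3) = mex{} = 0
G(4) = mex{} = 0
G(5) = mex{} = 0
G(6) = mex{0} = 1
G(7) = mex{0} = 1
G(8) = mex{0} = 1
G(9) = mex{0,0} = 1
G(10) = mex{0,0} = 1
G(11) = mex{0,0} = 1
G(12) = mex{1,0} = 2
G(13) = mex{1,0} = 2
G(14) = mex{1,0} = 2
G(15) = mex{1,1} = 0
G(16) = mex{1,1} = 0
G(17) = mex{1,1} = 0
G(18) = mex{2,1} = 0
G(19) = mex{2,1} = 0
G(20) = mex{2,1} = 0
G(21) = mex{0,2} = 1
G(22) = mex{0,2} = 1
G(23) = mex{0,2} = 1
G(24) = mex{0,0} = 1
G(25) = mex{0,0} = 1
G_C(25) = 1.
Combined Grundy value = 1 ⊕ 3 ⊕ 1 = 3.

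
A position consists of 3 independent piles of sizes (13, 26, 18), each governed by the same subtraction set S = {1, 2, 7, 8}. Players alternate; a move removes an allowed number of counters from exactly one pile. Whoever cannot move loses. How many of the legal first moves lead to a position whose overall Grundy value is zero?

4

All piles use S = {1, 2, 7, 8}:
G(0) = 0
G(1) = mex{0} = 1
G(2) = mex{1,0} = 2
G(3) = mex{2,1} = 0
G(4) = mex{0,2} = 1
G(5) = mex{1,0} = 2
G(6) = mex{2,1} = 0
G(7) = mex{0,2,0} = 1
G(8) = mex{1,0,1,0} = 2
G(9) = mex{2,1,2,1} = 0
G(10) = mex{0,2,0,2} = 1
G(11) = mex{1,0,1,0} = 2
G(12) = mex{2,1,2,1} = 0
G(13) = mex{0,2,0,2} = 1
G(14) = mex{1,0,1,0} = 2
G(15) = mex{2,1,2,1} = 0
G(16) = mex{0,2,0,2} = 1
G(17) = mex{1,0,1,0} = 2
G(18) = mex{2,1,2,1} = 0
G(19) = mex{0,2,0,2} = 1
G(20) = mex{1,0,1,0} = 2
G(21) = mex{2,1,2,1} = 0
G(22) = mex{0,2,0,2} = 1
G(23) = mex{1,0,1,0} = 2
G(24) = mex{2,1,2,1} = 0
G(25) = mex{0,2,0,2} = 1
G(26) = mex{1,0,1,0} = 2
Pile A: G(13) = 1.
Pile B: G(26) = 2.
Pile C: G(18) = 0.
Combined Grundy value = 1 ⊕ 2 ⊕ 0 = 3.
A winning move leaves total XOR = 0, i.e. changes one component's Grundy value g to g ⊕ X where X is the current total.
Pile A: need g' = 1⊕3 = 2. Options: 13−1→G=0, 13−2→G=2, 13−7→G=0, 13−8→G=2. Hits: 2.
Pile B: need g' = 2⊕3 = 1. Options: 26−1→G=1, 26−2→G=0, 26−7→G=1, 26−8→G=0. Hits: 2.
Pile C: need g' = 0⊕3 = 3. Options: 18−1→G=2, 18−2→G=1, 18−7→G=2, 18−8→G=1. Hits: 0.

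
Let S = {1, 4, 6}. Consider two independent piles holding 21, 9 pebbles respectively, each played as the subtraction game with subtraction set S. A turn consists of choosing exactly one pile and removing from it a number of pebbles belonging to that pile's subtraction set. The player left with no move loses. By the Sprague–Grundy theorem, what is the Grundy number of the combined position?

All piles use S = {1, 4, 6}:
G(0) = 0
G(1) = mex{0} = 1
G(2) = mex{1} = 0
G(3) = mex{0} = 1
G(4) = mex{1,0} = 2
G(5) = mex{2,1} = 0
G(6) = mex{0,0,0} = 1
G(7) = mex{1,1,1} = 0
G(8) = mex{0,2,0} = 1
G(9) = mex{1,0,1} = 2
G(10) = mex{2,1,2} = 0
G(11) = mex{0,0,0} = 1
G(12) = mex{1,1,1} = 0
G(13) = mex{0,2,0} = 1
G(14) = mex{1,0,1} = 2
G(15) = mex{2,1,2} = 0
G(16) = mex{0,0,0} = 1
G(17) = mex{1,1,1} = 0
G(18) = mex{0,2,0} = 1
G(19) = mex{1,0,1} = 2
G(20) = mex{2,1,2} = 0
G(21) = mex{0,0,0} = 1
Pile A: G(21) = 1.
Pile B: G(9) = 2.
Combined Grundy value = 1 ⊕ 2 = 3.

3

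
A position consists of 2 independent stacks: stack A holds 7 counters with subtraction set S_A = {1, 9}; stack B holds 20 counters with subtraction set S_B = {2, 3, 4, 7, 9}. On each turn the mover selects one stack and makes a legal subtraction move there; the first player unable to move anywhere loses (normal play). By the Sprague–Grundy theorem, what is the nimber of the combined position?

Stack A, S = {1, 9}:
G(0) = 0
G(1) = mex{0} = 1
G(2) = mex{1} = 0
G(3) = mex{0} = 1
G(4) = mex{1} = 0
G(5) = mex{0} = 1
G(6) = mex{1} = 0
G(7) = mex{0} = 1
G_A(7) = 1.
Stack B, S = {2, 3, 4, 7, 9}:
n :  0  1  2  3  4  5  6  7  8  9 10 11 12 13 14 15 16 17 18 19 20
G :  0  0  1  1  2  2  0  3  1  4  2  0  0  1  1  2  2  0  3  1  4
G_B(20) = 4.
Combined Grundy value = 1 ⊕ 4 = 5.

5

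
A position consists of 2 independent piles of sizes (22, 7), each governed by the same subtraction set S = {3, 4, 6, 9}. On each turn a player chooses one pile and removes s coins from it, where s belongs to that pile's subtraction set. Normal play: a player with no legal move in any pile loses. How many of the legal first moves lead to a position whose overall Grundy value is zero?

All piles use S = {3, 4, 6, 9}:
n :  0  1  2  3  4  5  6  7  8  9 10 11 12 13 14 15 16 17 18 19 20 21 22
G :  0  0  0  1  1  1  2  2  2  3  3  3  0  0  0  1  1  1  2  2  2  3  3
Pile A: G(22) = 3.
Pile B: G(7) = 2.
Combined Grundy value = 3 ⊕ 2 = 1.
A winning move leaves total XOR = 0, i.e. changes one component's Grundy value g to g ⊕ X where X is the current total.
Pile A: need g' = 3⊕1 = 2. Options: 22−3→G=2, 22−4→G=2, 22−6→G=1, 22−9→G=0. Hits: 2.
Pile B: need g' = 2⊕1 = 3. Options: 7−3→G=1, 7−4→G=1, 7−6→G=0. Hits: 0.

2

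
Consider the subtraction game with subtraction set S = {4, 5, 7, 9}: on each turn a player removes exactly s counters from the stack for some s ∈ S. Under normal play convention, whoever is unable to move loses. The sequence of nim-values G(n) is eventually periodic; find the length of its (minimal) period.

13

G(0) = 0
G(1) = mex{} = 0
G(2) = mex{} = 0
G(3) = mex{} = 0
G(4) = mex{0} = 1
G(5) = mex{0,0} = 1
G(6) = mex{0,0} = 1
G(7) = mex{0,0,0} = 1
G(8) = mex{1,0,0} = 2
G(9) = mex{1,1,0,0} = 2
G(10) = mex{1,1,0,0} = 2
G(11) = mex{1,1,1,0} = 2
G(12) = mex{2,1,1,0} = 3
G(13) = mex{2,2,1,1} = 0
G(14) = mex{2,2,1,1} = 0
G(15) = mex{2,2,2,1} = 0
G(16) = mex{3,2,2,1} = 0
G(17) = mex{0,3,2,2} = 1
G(18) = mex{0,0,2,2} = 1
G(19) = mex{0,0,3,2} = 1
G(20) = mex{0,0,0,2} = 1
G(21) = mex{1,0,0,3} = 2
G(22) = mex{1,1,0,0} = 2
G(23) = mex{1,1,0,0} = 2
G(24) = mex{1,1,1,0} = 2
G(25) = mex{2,1,1,0} = 3
G(26) = mex{2,2,1,1} = 0
G(27) = mex{2,2,1,1} = 0
G(n+13) = G(n) holds for n = 0,…,8 (a full window of length max(S) = 9), so the sequence is purely periodic with period 13.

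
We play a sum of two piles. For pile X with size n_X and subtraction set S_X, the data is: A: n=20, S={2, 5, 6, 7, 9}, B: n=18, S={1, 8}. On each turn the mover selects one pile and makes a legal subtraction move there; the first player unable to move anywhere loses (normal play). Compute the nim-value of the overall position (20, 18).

2

Pile A, S = {2, 5, 6, 7, 9}:
n :  0  1  2  3  4  5  6  7  8  9 10 11 12 13 14 15 16 17 18 19 20
G :  0  0  1  1  0  2  1  3  2  2  3  3  0  4  1  0  0  1  1  2  2
G_A(20) = 2.
Pile B, S = {1, 8}:
n :  0  1  2  3  4  5  6  7  8  9 10 11 12 13 14 15 16 17 18
G :  0  1  0  1  0  1  0  1  2  0  1  0  1  0  1  0  1  2  0
G_B(18) = 0.
Combined Grundy value = 2 ⊕ 0 = 2.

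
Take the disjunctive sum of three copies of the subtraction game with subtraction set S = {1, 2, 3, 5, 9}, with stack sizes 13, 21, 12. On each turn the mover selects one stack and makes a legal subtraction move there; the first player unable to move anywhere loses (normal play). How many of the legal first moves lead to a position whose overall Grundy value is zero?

0

All stacks use S = {1, 2, 3, 5, 9}:
n :  0  1  2  3  4  5  6  7  8  9 10 11 12 13 14 15 16 17 18 19 20 21
G :  0  1  2  3  0  1  2  3  0  1  2  3  0  1  2  3  0  1  2  3  0  1
Stack A: G(13) = 1.
Stack B: G(21) = 1.
Stack C: G(12) = 0.
Combined Grundy value = 1 ⊕ 1 ⊕ 0 = 0.
A winning move leaves total XOR = 0, i.e. changes one component's Grundy value g to g ⊕ X where X is the current total.
Stack A: target g' = 1⊕0 = 1, but every legal move changes the Grundy value (mex property), so 0 moves.
Stack B: target g' = 1⊕0 = 1, but every legal move changes the Grundy value (mex property), so 0 moves.
Stack C: target g' = 0⊕0 = 0, but every legal move changes the Grundy value (mex property), so 0 moves.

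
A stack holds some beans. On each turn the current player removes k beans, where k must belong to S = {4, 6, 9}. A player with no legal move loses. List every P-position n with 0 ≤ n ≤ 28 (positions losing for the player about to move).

0, 1, 2, 3, 13, 14, 15, 16, 26, 27, 28

n :  0  1  2  3  4  5  6  7  8  9 10 11 12 13 14 15 16 17 18 19 20 21 22 23 24 25 26 27 28
G :  0  0  0  0  1  1  1  1  2  2  2  2  3  0  0  0  0  1  1  1  1  2  2  2  2  3  0  0  0
P-positions are exactly the n with G(n) = 0.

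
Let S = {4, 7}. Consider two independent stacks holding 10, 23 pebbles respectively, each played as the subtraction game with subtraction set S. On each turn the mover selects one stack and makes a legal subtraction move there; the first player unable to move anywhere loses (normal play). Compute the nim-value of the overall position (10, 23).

All stacks use S = {4, 7}:
n :  0  1  2  3  4  5  6  7  8  9 10 11 12 13 14 15 16 17 18 19 20 21 22 23
G :  0  0  0  0  1  1  1  1  2  2  2  0  0  0  0  1  1  1  1  2  2  2  0  0
Stack A: G(10) = 2.
Stack B: G(23) = 0.
Combined Grundy value = 2 ⊕ 0 = 2.

2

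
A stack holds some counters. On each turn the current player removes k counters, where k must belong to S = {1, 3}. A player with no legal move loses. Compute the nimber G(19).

G(0) = 0
G(1) = mex{0} = 1
G(2) = mex{1} = 0
G(3) = mex{0,0} = 1
G(4) = mex{1,1} = 0
G(5) = mex{0,0} = 1
G(6) = mex{1,1} = 0
G(7) = mex{0,0} = 1
G(8) = mex{1,1} = 0
G(9) = mex{0,0} = 1
G(10) = mex{1,1} = 0
G(11) = mex{0,0} = 1
G(12) = mex{1,1} = 0
G(13) = mex{0,0} = 1
G(14) = mex{1,1} = 0
G(15) = mex{0,0} = 1
G(16) = mex{1,1} = 0
G(17) = mex{0,0} = 1
G(18) = mex{1,1} = 0
G(19) = mex{0,0} = 1

1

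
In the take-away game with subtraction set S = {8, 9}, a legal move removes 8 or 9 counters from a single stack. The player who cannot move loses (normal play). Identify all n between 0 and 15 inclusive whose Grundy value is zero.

G(0) = 0
G(1) = mex{} = 0
G(2) = mex{} = 0
G(3) = mex{} = 0
G(4) = mex{} = 0
G(5) = mex{} = 0
G(6) = mex{} = 0
G(7) = mex{} = 0
G(8) = mex{0} = 1
G(9) = mex{0,0} = 1
G(10) = mex{0,0} = 1
G(11) = mex{0,0} = 1
G(12) = mex{0,0} = 1
G(13) = mex{0,0} = 1
G(14) = mex{0,0} = 1
G(15) = mex{0,0} = 1
P-positions are exactly the n with G(n) = 0.

0, 1, 2, 3, 4, 5, 6, 7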